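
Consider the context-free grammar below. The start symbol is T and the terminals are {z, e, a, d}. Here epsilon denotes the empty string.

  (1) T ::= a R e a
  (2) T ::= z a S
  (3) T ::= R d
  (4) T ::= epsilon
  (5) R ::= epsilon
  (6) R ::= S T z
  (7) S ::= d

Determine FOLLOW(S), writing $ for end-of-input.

{$, a, d, z}

FIRST(S) = {d}
FIRST(R) = {epsilon, d}  (via S T z)
FIRST(T) = {epsilon, a, d, z}  (via R d)
FOLLOW(T) includes $ since T is the start symbol.
FOLLOW(T): in R::=S T z, T is followed by z with FIRST {z}. Thus FOLLOW(T) = {$, z}.
FOLLOW(R): in T::=a R e a, R is followed by e a with FIRST {e}; in T::=R d, R is followed by d with FIRST {d}. Thus FOLLOW(R) = {d, e}.
FOLLOW(S): in T::=z a S, the suffix after S is empty, so FOLLOW(S) ⊇ FOLLOW(T) = {$, z}; in R::=S T z, S is followed by T z with FIRST {a, d, z}. Thus FOLLOW(S) = {$, a, d, z}.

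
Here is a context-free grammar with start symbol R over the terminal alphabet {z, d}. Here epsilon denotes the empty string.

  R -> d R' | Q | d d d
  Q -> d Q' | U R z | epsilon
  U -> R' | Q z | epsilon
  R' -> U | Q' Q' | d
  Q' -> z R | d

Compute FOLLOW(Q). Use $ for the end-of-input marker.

{$, d, z}

FIRST(Q'): from Q'->z R we get {z}; from Q'->d we get {d}. So FIRST(Q') = {d, z}.
FIRST(R): from R->d R' we get {d}; from R->Q we get {epsilon, d, z}; from R->d d d we get {d}. So FIRST(R) = {epsilon, d, z}.
FIRST(Q): from Q->d Q' we get {d}; from Q->U R z we get {d, z}; from Q->epsilon we get {epsilon}. So FIRST(Q) = {epsilon, d, z}.
FIRST(U): from U->R' we get {epsilon, d, z}; from U->Q z we get {d, z}; from U->epsilon we get {epsilon}. So FIRST(U) = {epsilon, d, z}.
FIRST(R'): from R'->U we get {epsilon, d, z}; from R'->Q' Q' we get {d, z}; from R'->d we get {d}. So FIRST(R') = {epsilon, d, z}.
FOLLOW(R) includes $ since R is the start symbol.
FOLLOW(R): in Q->U R z, R is followed by z with FIRST {z}; in Q'->z R, the suffix after R is empty, so FOLLOW(R) ⊇ FOLLOW(Q') = {$, d, z}. Thus FOLLOW(R) = {$, d, z}.
FOLLOW(Q): in R->Q, the suffix after Q is empty, so FOLLOW(Q) ⊇ FOLLOW(R) = {$, d, z}; in U->Q z, Q is followed by z with FIRST {z}. Thus FOLLOW(Q) = {$, d, z}.
FOLLOW(U): in Q->U R z, U is followed by R z with FIRST {d, z}; in R'->U, the suffix after U is empty, so FOLLOW(U) ⊇ FOLLOW(R') = {$, d, z}. Thus FOLLOW(U) = {$, d, z}.
FOLLOW(R'): in R->d R', the suffix after R' is empty, so FOLLOW(R') ⊇ FOLLOW(R) = {$, d, z}; in U->R', the suffix after R' is empty, so FOLLOW(R') ⊇ FOLLOW(U) = {$, d, z}. Thus FOLLOW(R') = {$, d, z}.
FOLLOW(Q'): in Q->d Q', the suffix after Q' is empty, so FOLLOW(Q') ⊇ FOLLOW(Q) = {$, d, z}; in R'->Q' Q' (occurrence 1), Q' is followed by Q' with FIRST {d, z}; in R'->Q' Q' (occurrence 2), the suffix after Q' is empty, so FOLLOW(Q') ⊇ FOLLOW(R') = {$, d, z}. Thus FOLLOW(Q') = {$, d, z}.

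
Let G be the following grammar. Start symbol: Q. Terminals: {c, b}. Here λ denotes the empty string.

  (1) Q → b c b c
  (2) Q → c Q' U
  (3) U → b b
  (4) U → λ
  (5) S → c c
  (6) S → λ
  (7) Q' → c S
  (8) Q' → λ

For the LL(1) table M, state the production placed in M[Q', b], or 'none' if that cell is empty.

FIRST(Q): from Q→b c b c we get {b}; from Q→c Q' U we get {c}. So FIRST(Q) = {b, c}.
FIRST(U): from U→b b we get {b}; from U→λ we get {λ}. So FIRST(U) = {λ, b}.
FIRST(S): from S→c c we get {c}; from S→λ we get {λ}. So FIRST(S) = {λ, c}.
FIRST(Q'): from Q'→c S we get {c}; from Q'→λ we get {λ}. So FIRST(Q') = {λ, c}.
FOLLOW(Q) includes $ since Q is the start symbol.
FOLLOW(Q): Q appears on no right-hand side. Thus FOLLOW(Q) = {$}.
FOLLOW(Q'): in Q→c Q' U, Q' is followed by U with FIRST {λ, b}; in Q→c Q' U, the suffix after Q' is nullable, so FOLLOW(Q') ⊇ FOLLOW(Q) = {$}. Thus FOLLOW(Q') = {$, b}.
For Q' → c S: FIRST(c S) = {c}, so it goes in M[Q', t] for t ∈ {c}.
For Q' → λ: FIRST(λ) = {λ}, so it goes in M[Q', t] for t ∈ {}; since λ ∈ FIRST, also for every t ∈ FOLLOW(Q') = {$, b}.

Q' → λ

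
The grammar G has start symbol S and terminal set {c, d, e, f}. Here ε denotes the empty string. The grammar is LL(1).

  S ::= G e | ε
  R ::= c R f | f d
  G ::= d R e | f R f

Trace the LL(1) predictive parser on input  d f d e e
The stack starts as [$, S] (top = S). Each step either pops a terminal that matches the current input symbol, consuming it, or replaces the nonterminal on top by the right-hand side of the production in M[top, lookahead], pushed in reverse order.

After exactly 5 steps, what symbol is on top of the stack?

d

step 1: stack=$ S  input=d f d e e $  — expand S ::= G e
step 2: stack=$ e G  input=d f d e e $  — expand G ::= d R e
step 3: stack=$ e e R d  input=d f d e e $  — match d
step 4: stack=$ e e R  input=f d e e $  — expand R ::= f d
step 5: stack=$ e e d f  input=f d e e $  — match f
Stack after step 5: $ e e d (top = d).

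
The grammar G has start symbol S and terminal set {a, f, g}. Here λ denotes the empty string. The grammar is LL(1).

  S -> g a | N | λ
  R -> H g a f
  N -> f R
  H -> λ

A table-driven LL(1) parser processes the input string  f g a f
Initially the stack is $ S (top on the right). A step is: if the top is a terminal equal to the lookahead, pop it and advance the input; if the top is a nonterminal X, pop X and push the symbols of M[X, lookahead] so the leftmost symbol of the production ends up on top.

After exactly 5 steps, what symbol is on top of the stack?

     Stack      Input      Action
  1  $ S        f g a f $  expand S -> N
  2  $ N        f g a f $  expand N -> f R
  3  $ R f      f g a f $  match f
  4  $ R        g a f $    expand R -> H g a f
  5  $ f a g H  g a f $    expand H -> λ
Stack after step 5: $ f a g (top = g).

g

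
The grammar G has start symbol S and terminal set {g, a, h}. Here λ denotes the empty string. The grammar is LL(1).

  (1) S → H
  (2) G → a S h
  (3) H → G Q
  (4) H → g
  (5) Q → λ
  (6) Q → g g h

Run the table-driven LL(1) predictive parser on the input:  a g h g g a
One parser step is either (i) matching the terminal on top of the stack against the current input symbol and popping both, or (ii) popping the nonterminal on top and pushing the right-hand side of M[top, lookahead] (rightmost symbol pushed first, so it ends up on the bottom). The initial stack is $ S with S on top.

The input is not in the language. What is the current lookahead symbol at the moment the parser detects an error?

a

      Stack      Input          Action
   1  $ S        a g h g g a $  expand S → H
   2  $ H        a g h g g a $  expand H → G Q
   3  $ Q G      a g h g g a $  expand G → a S h
   4  $ Q h S a  a g h g g a $  match a
   5  $ Q h S    g h g g a $    expand S → H
   6  $ Q h H    g h g g a $    expand H → g
   7  $ Q h g    g h g g a $    match g
   8  $ Q h      h g g a $      match h
   9  $ Q        g g a $        expand Q → g g h
  10  $ h g g    g g a $        match g
  11  $ h g      g a $          match g
  12  $ h        a $            error: top is terminal h but lookahead is a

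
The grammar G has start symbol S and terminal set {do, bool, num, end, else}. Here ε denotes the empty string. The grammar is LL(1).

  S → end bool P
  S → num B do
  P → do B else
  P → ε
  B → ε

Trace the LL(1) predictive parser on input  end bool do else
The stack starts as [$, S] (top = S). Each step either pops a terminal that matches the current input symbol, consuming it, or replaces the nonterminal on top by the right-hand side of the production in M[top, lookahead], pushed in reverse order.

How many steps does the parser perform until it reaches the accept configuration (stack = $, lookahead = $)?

7

     Stack         Input               Action
  1  $ S           end bool do else $  expand S → end bool P
  2  $ P bool end  end bool do else $  match end
  3  $ P bool      bool do else $      match bool
  4  $ P           do else $           expand P → do B else
  5  $ else B do   do else $           match do
  6  $ else B      else $              expand B → ε
  7  $ else        else $              match else
Accept reached after 7 steps.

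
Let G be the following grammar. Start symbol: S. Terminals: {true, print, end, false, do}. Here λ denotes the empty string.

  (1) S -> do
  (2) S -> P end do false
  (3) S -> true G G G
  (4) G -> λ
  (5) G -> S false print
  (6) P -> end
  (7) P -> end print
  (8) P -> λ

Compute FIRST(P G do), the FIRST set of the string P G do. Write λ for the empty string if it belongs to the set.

{do, end, true}

FIRST(P): from P->end we get {end}; from P->end print we get {end}; from P->λ we get {λ}. So FIRST(P) = {λ, end}.
FIRST(S): from S->do we get {do}; from S->P end do false we get {end}; from S->true G G G we get {true}. So FIRST(S) = {do, end, true}.
FIRST(G): from G->λ we get {λ}; from G->S false print we get {do, end, true}. So FIRST(G) = {λ, do, end, true}.
FIRST(P G do): take FIRST of each symbol in turn, carrying on past any symbol whose FIRST contains λ; result {do, end, true}.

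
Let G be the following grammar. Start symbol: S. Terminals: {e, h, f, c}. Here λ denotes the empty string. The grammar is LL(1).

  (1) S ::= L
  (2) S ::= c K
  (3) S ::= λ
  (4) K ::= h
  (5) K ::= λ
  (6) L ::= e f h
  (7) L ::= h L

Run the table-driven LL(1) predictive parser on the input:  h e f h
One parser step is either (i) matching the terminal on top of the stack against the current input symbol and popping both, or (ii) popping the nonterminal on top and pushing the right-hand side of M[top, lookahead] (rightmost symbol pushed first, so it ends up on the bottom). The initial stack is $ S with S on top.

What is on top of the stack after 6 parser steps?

h

step 1: stack=$ S  input=h e f h $  — expand S ::= L
step 2: stack=$ L  input=h e f h $  — expand L ::= h L
step 3: stack=$ L h  input=h e f h $  — match h
step 4: stack=$ L  input=e f h $  — expand L ::= e f h
step 5: stack=$ h f e  input=e f h $  — match e
step 6: stack=$ h f  input=f h $  — match f
Stack after step 6: $ h (top = h).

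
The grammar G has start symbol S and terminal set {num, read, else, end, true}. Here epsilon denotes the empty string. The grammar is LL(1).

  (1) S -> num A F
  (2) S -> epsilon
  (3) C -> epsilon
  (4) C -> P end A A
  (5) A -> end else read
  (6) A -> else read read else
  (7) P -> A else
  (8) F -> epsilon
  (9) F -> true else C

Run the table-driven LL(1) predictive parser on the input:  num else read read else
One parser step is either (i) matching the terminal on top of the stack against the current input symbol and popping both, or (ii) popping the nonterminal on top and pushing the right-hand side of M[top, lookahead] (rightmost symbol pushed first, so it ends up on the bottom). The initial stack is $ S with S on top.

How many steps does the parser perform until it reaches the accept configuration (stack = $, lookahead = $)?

step 1: stack=$ S  input=num else read read else $  — expand S -> num A F
step 2: stack=$ F A num  input=num else read read else $  — match num
step 3: stack=$ F A  input=else read read else $  — expand A -> else read read else
step 4: stack=$ F else read read else  input=else read read else $  — match else
step 5: stack=$ F else read read  input=read read else $  — match read
step 6: stack=$ F else read  input=read else $  — match read
step 7: stack=$ F else  input=else $  — match else
step 8: stack=$ F  input=$  — expand F -> epsilon
Accept reached after 8 steps.

8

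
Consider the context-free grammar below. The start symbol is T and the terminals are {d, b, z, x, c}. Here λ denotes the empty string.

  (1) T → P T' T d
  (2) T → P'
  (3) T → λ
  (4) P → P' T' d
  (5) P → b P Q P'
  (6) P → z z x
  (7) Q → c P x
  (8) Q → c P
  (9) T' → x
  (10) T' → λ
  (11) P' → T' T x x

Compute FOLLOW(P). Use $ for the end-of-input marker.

FIRST(Q) = {c}
FIRST(T') = {λ, x}
FIRST(T) = {λ, b, x, z}  (via P T' T d, P')
FIRST(P') = {b, x, z}  (via T' T x x)
FIRST(P) = {b, x, z}  (via P' T' d)
FOLLOW(T) includes $ since T is the start symbol.
FOLLOW(T): in T→P T' T d, T is followed by d with FIRST {d}; in P'→T' T x x, T is followed by x x with FIRST {x}. Thus FOLLOW(T) = {$, d, x}.
FOLLOW(Q): in P→b P Q P', Q is followed by P' with FIRST {b, x, z}. Thus FOLLOW(Q) = {b, x, z}.
FOLLOW(P): in T→P T' T d, P is followed by T' T d with FIRST {b, d, x, z}; in P→b P Q P', P is followed by Q P' with FIRST {c}; in Q→c P x, P is followed by x with FIRST {x}; in Q→c P, the suffix after P is empty, so FOLLOW(P) ⊇ FOLLOW(Q) = {b, x, z}. Thus FOLLOW(P) = {b, c, d, x, z}.
FOLLOW(T'): in T→P T' T d, T' is followed by T d with FIRST {b, d, x, z}; in P→P' T' d, T' is followed by d with FIRST {d}; in P'→T' T x x, T' is followed by T x x with FIRST {b, x, z}. Thus FOLLOW(T') = {b, d, x, z}.
FOLLOW(P'): in T→P', the suffix after P' is empty, so FOLLOW(P') ⊇ FOLLOW(T) = {$, d, x}; in P→P' T' d, P' is followed by T' d with FIRST {d, x}; in P→b P Q P', the suffix after P' is empty, so FOLLOW(P') ⊇ FOLLOW(P) = {b, c, d, x, z}. Thus FOLLOW(P') = {$, b, c, d, x, z}.

{b, c, d, x, z}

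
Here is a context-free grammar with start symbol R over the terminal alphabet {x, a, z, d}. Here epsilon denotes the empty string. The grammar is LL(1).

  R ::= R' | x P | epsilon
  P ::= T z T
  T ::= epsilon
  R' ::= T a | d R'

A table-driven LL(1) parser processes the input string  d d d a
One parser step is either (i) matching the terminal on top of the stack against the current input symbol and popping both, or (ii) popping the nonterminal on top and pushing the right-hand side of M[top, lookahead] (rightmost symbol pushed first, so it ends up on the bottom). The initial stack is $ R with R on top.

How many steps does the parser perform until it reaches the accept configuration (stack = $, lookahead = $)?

10

step 1: stack=$ R  input=d d d a $  — expand R ::= R'
step 2: stack=$ R'  input=d d d a $  — expand R' ::= d R'
step 3: stack=$ R' d  input=d d d a $  — match d
step 4: stack=$ R'  input=d d a $  — expand R' ::= d R'
step 5: stack=$ R' d  input=d d a $  — match d
step 6: stack=$ R'  input=d a $  — expand R' ::= d R'
step 7: stack=$ R' d  input=d a $  — match d
step 8: stack=$ R'  input=a $  — expand R' ::= T a
step 9: stack=$ a T  input=a $  — expand T ::= epsilon
step 10: stack=$ a  input=a $  — match a
Accept reached after 10 steps.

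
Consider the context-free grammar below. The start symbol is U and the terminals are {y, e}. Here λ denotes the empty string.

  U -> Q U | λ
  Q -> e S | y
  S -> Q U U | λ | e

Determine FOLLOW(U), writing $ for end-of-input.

{$, e, y}

FIRST(Q) = {e, y}
FIRST(U) = {λ, e, y}  (via Q U)
FIRST(S) = {λ, e, y}  (via Q U U)
FOLLOW(U) includes $ since U is the start symbol.
FOLLOW(U): in U->Q U, the suffix after U is empty (adds nothing new); in S->Q U U (occurrence 1), U is followed by U with FIRST {λ, e, y}; in S->Q U U (occurrence 1), the suffix after U is nullable, so FOLLOW(U) ⊇ FOLLOW(S) = {$, e, y}; in S->Q U U (occurrence 2), the suffix after U is empty, so FOLLOW(U) ⊇ FOLLOW(S) = {$, e, y}. Thus FOLLOW(U) = {$, e, y}.
FOLLOW(Q): in U->Q U, Q is followed by U with FIRST {λ, e, y}; in U->Q U, the suffix after Q is nullable, so FOLLOW(Q) ⊇ FOLLOW(U) = {$, e, y}; in S->Q U U, Q is followed by U U with FIRST {λ, e, y}; in S->Q U U, the suffix after Q is nullable, so FOLLOW(Q) ⊇ FOLLOW(S) = {$, e, y}. Thus FOLLOW(Q) = {$, e, y}.
FOLLOW(S): in Q->e S, the suffix after S is empty, so FOLLOW(S) ⊇ FOLLOW(Q) = {$, e, y}. Thus FOLLOW(S) = {$, e, y}.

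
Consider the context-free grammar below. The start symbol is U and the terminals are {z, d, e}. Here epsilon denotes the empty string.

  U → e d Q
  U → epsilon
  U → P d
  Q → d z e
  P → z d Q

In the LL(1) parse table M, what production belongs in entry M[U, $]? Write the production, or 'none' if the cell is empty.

U → epsilon

FIRST(Q) = {d}
FIRST(P) = {z}
FIRST(U) = {epsilon, e, z}  (via P d)
FOLLOW(U) includes $ since U is the start symbol.
FOLLOW(U): U appears on no right-hand side. Thus FOLLOW(U) = {$}.
For U → e d Q: FIRST(e d Q) = {e}, so it goes in M[U, t] for t ∈ {e}.
For U → epsilon: FIRST(epsilon) = {epsilon}, so it goes in M[U, t] for t ∈ {}; since epsilon ∈ FIRST, also for every t ∈ FOLLOW(U) = {$}.
For U → P d: FIRST(P d) = {z}, so it goes in M[U, t] for t ∈ {z}.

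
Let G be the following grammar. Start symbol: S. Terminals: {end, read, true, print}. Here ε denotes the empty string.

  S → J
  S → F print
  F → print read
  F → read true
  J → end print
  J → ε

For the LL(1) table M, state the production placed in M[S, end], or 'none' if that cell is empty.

FIRST(F) = {print, read}
FIRST(J) = {ε, end}
FIRST(S) = {ε, end, print, read}  (via J, F print)
FOLLOW(S) includes $ since S is the start symbol.
FOLLOW(S): S appears on no right-hand side. Thus FOLLOW(S) = {$}.
For S → J: FIRST(J) = {ε, end}, so it goes in M[S, t] for t ∈ {end}; since ε ∈ FIRST, also for every t ∈ FOLLOW(S) = {$}.
For S → F print: FIRST(F print) = {print, read}, so it goes in M[S, t] for t ∈ {print, read}.

S → J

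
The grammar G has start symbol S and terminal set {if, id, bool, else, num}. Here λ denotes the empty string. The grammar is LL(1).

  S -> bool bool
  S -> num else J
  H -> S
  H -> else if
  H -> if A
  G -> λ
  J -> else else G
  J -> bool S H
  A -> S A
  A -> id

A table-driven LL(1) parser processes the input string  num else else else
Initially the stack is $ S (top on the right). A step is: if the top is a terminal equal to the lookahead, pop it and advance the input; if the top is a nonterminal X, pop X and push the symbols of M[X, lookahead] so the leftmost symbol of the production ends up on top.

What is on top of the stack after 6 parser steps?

step 1: stack=$ S  input=num else else else $  — expand S -> num else J
step 2: stack=$ J else num  input=num else else else $  — match num
step 3: stack=$ J else  input=else else else $  — match else
step 4: stack=$ J  input=else else $  — expand J -> else else G
step 5: stack=$ G else else  input=else else $  — match else
step 6: stack=$ G else  input=else $  — match else
Stack after step 6: $ G (top = G).

G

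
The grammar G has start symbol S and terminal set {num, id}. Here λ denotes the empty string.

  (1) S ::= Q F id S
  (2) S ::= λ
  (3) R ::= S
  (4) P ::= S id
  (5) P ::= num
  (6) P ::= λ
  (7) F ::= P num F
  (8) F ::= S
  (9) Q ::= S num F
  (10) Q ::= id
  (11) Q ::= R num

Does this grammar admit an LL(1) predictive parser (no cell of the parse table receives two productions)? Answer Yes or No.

FIRST(S) = {λ, id, num}
FIRST(R) = {λ, id, num}
FIRST(P) = {λ, id, num}
FIRST(F) = {λ, id, num}
FIRST(Q) = {id, num}
FOLLOW(S) = {$, id, num}
FOLLOW(R) = {num}
FOLLOW(P) = {num}
FOLLOW(F) = {id, num}
FOLLOW(Q) = {id, num}
Cell M[F, id] receives both F ::= P num F and F ::= S — the grammar is not LL(1).

No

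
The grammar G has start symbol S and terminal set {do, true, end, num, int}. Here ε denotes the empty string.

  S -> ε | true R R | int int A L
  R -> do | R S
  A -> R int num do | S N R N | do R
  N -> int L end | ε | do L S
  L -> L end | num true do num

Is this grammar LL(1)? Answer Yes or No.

FIRST(S) = {ε, int, true}
FIRST(R) = {do}
FIRST(A) = {do, int, true}
FIRST(N) = {ε, do, int}
FIRST(L) = {num}
FOLLOW(S) = {$, do, int, num, true}
FOLLOW(R) = {$, do, int, num, true}
FOLLOW(A) = {num}
FOLLOW(N) = {do, num}
FOLLOW(L) = {$, do, end, int, num, true}
Cell M[A, do] receives both A -> R int num do and A -> S N R N and A -> do R — the grammar is not LL(1).

No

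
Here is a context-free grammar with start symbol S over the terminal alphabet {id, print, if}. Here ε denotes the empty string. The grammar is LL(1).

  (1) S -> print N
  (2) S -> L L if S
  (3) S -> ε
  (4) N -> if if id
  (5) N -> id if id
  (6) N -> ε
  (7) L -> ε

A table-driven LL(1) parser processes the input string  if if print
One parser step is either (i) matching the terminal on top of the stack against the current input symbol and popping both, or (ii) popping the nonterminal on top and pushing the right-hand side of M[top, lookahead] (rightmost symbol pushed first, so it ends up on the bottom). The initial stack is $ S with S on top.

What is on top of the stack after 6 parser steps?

L

step 1: stack=$ S  input=if if print $  — expand S -> L L if S
step 2: stack=$ S if L L  input=if if print $  — expand L -> ε
step 3: stack=$ S if L  input=if if print $  — expand L -> ε
step 4: stack=$ S if  input=if if print $  — match if
step 5: stack=$ S  input=if print $  — expand S -> L L if S
step 6: stack=$ S if L L  input=if print $  — expand L -> ε
Stack after step 6: $ S if L (top = L).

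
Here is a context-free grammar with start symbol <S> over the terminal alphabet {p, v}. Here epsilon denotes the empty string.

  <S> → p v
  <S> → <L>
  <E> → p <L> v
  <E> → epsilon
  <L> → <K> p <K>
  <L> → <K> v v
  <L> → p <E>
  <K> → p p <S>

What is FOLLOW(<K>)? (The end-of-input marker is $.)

{$, p, v}

FIRST(<E>) = {epsilon, p}
FIRST(<K>) = {p}
FIRST(<L>) = {p}  (via <K> p <K>, <K> v v)
FIRST(<S>) = {p}  (via <L>)
FOLLOW(<S>) includes $ since <S> is the start symbol.
FOLLOW(<S>): in <K>→p p <S>, the suffix after <S> is empty, so FOLLOW(<S>) ⊇ FOLLOW(<K>) = {$, p, v}. Thus FOLLOW(<S>) = {$, p, v}.
FOLLOW(<L>): in <S>→<L>, the suffix after <L> is empty, so FOLLOW(<L>) ⊇ FOLLOW(<S>) = {$, p, v}; in <E>→p <L> v, <L> is followed by v with FIRST {v}. Thus FOLLOW(<L>) = {$, p, v}.
FOLLOW(<E>): in <L>→p <E>, the suffix after <E> is empty, so FOLLOW(<E>) ⊇ FOLLOW(<L>) = {$, p, v}. Thus FOLLOW(<E>) = {$, p, v}.
FOLLOW(<K>): in <L>→<K> p <K> (occurrence 1), <K> is followed by p <K> with FIRST {p}; in <L>→<K> p <K> (occurrence 2), the suffix after <K> is empty, so FOLLOW(<K>) ⊇ FOLLOW(<L>) = {$, p, v}; in <L>→<K> v v, <K> is followed by v v with FIRST {v}. Thus FOLLOW(<K>) = {$, p, v}.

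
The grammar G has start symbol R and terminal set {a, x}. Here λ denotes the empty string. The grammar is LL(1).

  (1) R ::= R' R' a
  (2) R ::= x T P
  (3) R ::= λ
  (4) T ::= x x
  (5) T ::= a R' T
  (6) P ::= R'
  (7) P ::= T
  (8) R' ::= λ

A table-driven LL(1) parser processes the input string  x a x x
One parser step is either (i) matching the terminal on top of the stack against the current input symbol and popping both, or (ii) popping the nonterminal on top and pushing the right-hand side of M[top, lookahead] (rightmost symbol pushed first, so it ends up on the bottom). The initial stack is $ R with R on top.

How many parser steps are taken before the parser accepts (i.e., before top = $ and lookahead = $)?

      Stack       Input      Action
   1  $ R         x a x x $  expand R ::= x T P
   2  $ P T x     x a x x $  match x
   3  $ P T       a x x $    expand T ::= a R' T
   4  $ P T R' a  a x x $    match a
   5  $ P T R'    x x $      expand R' ::= λ
   6  $ P T       x x $      expand T ::= x x
   7  $ P x x     x x $      match x
   8  $ P x       x $        match x
   9  $ P         $          expand P ::= R'
  10  $ R'        $          expand R' ::= λ
Accept reached after 10 steps.

10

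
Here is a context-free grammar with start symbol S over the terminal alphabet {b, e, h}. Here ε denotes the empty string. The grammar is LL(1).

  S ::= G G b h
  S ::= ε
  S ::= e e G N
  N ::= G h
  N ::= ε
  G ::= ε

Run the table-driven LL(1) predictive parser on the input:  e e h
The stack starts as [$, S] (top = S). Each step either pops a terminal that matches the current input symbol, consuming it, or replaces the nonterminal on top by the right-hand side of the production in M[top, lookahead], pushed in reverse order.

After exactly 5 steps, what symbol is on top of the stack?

step 1: stack=$ S  input=e e h $  — expand S ::= e e G N
step 2: stack=$ N G e e  input=e e h $  — match e
step 3: stack=$ N G e  input=e h $  — match e
step 4: stack=$ N G  input=h $  — expand G ::= ε
step 5: stack=$ N  input=h $  — expand N ::= G h
Stack after step 5: $ h G (top = G).

G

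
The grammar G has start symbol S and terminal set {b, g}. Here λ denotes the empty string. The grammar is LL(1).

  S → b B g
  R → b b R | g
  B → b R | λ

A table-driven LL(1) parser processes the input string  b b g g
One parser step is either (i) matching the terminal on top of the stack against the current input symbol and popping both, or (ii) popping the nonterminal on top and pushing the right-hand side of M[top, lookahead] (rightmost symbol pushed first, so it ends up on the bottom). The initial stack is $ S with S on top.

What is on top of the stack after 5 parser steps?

step 1: stack=$ S  input=b b g g $  — expand S → b B g
step 2: stack=$ g B b  input=b b g g $  — match b
step 3: stack=$ g B  input=b g g $  — expand B → b R
step 4: stack=$ g R b  input=b g g $  — match b
step 5: stack=$ g R  input=g g $  — expand R → g
Stack after step 5: $ g g (top = g).

g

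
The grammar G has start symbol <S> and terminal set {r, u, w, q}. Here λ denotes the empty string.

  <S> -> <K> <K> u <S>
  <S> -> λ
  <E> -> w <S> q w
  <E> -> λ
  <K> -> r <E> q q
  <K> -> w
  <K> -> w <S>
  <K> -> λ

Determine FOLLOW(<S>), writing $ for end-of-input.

{$, q, r, u, w}

FIRST(<E>): from <E>->w <S> q w we get {w}; from <E>->λ we get {λ}. So FIRST(<E>) = {λ, w}.
FIRST(<K>): from <K>->r <E> q q we get {r}; from <K>->w we get {w}; from <K>->w <S> we get {w}; from <K>->λ we get {λ}. So FIRST(<K>) = {λ, r, w}.
FIRST(<S>): from <S>-><K> <K> u <S> we get {r, u, w}; from <S>->λ we get {λ}. So FIRST(<S>) = {λ, r, u, w}.
FOLLOW(<S>) includes $ since <S> is the start symbol.
FOLLOW(<E>): in <K>->r <E> q q, <E> is followed by q q with FIRST {q}. Thus FOLLOW(<E>) = {q}.
FOLLOW(<K>): in <S>-><K> <K> u <S> (occurrence 1), <K> is followed by <K> u <S> with FIRST {r, u, w}; in <S>-><K> <K> u <S> (occurrence 2), <K> is followed by u <S> with FIRST {u}. Thus FOLLOW(<K>) = {r, u, w}.
FOLLOW(<S>): in <S>-><K> <K> u <S>, the suffix after <S> is empty (adds nothing new); in <E>->w <S> q w, <S> is followed by q w with FIRST {q}; in <K>->w <S>, the suffix after <S> is empty, so FOLLOW(<S>) ⊇ FOLLOW(<K>) = {r, u, w}. Thus FOLLOW(<S>) = {$, q, r, u, w}.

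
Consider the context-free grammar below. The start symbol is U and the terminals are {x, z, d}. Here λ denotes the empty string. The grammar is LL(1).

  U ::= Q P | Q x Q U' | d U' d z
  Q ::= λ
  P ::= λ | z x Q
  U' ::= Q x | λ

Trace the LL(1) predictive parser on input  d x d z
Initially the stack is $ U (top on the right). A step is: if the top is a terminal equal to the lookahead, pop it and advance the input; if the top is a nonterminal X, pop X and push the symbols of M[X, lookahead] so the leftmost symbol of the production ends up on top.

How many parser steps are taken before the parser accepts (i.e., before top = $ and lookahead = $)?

7

     Stack       Input      Action
  1  $ U         d x d z $  expand U ::= d U' d z
  2  $ z d U' d  d x d z $  match d
  3  $ z d U'    x d z $    expand U' ::= Q x
  4  $ z d x Q   x d z $    expand Q ::= λ
  5  $ z d x     x d z $    match x
  6  $ z d       d z $      match d
  7  $ z         z $        match z
Accept reached after 7 steps.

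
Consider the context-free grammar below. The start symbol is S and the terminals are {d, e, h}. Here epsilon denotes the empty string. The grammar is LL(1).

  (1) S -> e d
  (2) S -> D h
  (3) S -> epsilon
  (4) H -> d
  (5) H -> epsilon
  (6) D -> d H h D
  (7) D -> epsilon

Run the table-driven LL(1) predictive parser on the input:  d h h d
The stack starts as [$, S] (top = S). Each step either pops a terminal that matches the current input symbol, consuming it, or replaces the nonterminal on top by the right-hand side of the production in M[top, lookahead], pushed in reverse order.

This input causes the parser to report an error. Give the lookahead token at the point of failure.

d

step 1: stack=$ S  input=d h h d $  — expand S -> D h
step 2: stack=$ h D  input=d h h d $  — expand D -> d H h D
step 3: stack=$ h D h H d  input=d h h d $  — match d
step 4: stack=$ h D h H  input=h h d $  — expand H -> epsilon
step 5: stack=$ h D h  input=h h d $  — match h
step 6: stack=$ h D  input=h d $  — expand D -> epsilon
step 7: stack=$ h  input=h d $  — match h
step 8: stack=$  input=d $  — error: stack empty but input remains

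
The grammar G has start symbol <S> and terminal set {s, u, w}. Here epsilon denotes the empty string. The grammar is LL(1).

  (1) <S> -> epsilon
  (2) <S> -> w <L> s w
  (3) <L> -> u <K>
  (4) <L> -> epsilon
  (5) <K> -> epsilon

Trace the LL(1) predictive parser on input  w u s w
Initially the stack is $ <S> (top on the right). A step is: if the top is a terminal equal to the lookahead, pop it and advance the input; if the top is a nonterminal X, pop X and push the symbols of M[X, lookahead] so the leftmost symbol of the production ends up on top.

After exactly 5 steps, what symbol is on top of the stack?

s

     Stack        Input      Action
  1  $ <S>        w u s w $  expand <S> -> w <L> s w
  2  $ w s <L> w  w u s w $  match w
  3  $ w s <L>    u s w $    expand <L> -> u <K>
  4  $ w s <K> u  u s w $    match u
  5  $ w s <K>    s w $      expand <K> -> epsilon
Stack after step 5: $ w s (top = s).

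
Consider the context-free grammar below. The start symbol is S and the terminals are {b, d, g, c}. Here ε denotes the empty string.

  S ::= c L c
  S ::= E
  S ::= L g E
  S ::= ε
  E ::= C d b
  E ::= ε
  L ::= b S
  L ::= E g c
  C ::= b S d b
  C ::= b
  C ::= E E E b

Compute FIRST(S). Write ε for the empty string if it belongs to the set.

FIRST(S) = {ε, b, c, g}  (via E, L g E)
FIRST(E) = {ε, b}  (via C d b)
FIRST(L) = {b, g}  (via E g c)
FIRST(C) = {b}  (via E E E b)

{ε, b, c, g}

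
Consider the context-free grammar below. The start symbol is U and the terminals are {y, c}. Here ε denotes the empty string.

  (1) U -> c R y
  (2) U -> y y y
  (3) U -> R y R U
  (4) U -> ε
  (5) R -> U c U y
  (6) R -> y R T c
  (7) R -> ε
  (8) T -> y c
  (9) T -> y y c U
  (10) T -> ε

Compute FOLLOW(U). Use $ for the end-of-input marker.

{$, c, y}

FIRST(T) = {ε, y}
FIRST(U) = {ε, c, y}  (via R y R U)
FIRST(R) = {ε, c, y}  (via U c U y)
FOLLOW(U) includes $ since U is the start symbol.
FOLLOW(T): in R->y R T c, T is followed by c with FIRST {c}. Thus FOLLOW(T) = {c}.
FOLLOW(U): in U->R y R U, the suffix after U is empty (adds nothing new); in R->U c U y (occurrence 1), U is followed by c U y with FIRST {c}; in R->U c U y (occurrence 2), U is followed by y with FIRST {y}; in T->y y c U, the suffix after U is empty, so FOLLOW(U) ⊇ FOLLOW(T) = {c}. Thus FOLLOW(U) = {$, c, y}.
FOLLOW(R): in U->c R y, R is followed by y with FIRST {y}; in U->R y R U (occurrence 1), R is followed by y R U with FIRST {y}; in U->R y R U (occurrence 2), R is followed by U with FIRST {ε, c, y}; in U->R y R U (occurrence 2), the suffix after R is nullable, so FOLLOW(R) ⊇ FOLLOW(U) = {$, c, y}; in R->y R T c, R is followed by T c with FIRST {c, y}. Thus FOLLOW(R) = {$, c, y}.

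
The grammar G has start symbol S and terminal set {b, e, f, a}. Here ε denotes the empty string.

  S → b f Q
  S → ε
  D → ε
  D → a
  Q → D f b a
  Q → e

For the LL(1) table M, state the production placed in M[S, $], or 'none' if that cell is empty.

FIRST(S) = {ε, b}
FIRST(D) = {ε, a}
FIRST(Q) = {a, e, f}  (via D f b a)
FOLLOW(S) includes $ since S is the start symbol.
FOLLOW(S): S appears on no right-hand side. Thus FOLLOW(S) = {$}.
For S → b f Q: FIRST(b f Q) = {b}, so it goes in M[S, t] for t ∈ {b}.
For S → ε: FIRST(ε) = {ε}, so it goes in M[S, t] for t ∈ {}; since ε ∈ FIRST, also for every t ∈ FOLLOW(S) = {$}.

S → ε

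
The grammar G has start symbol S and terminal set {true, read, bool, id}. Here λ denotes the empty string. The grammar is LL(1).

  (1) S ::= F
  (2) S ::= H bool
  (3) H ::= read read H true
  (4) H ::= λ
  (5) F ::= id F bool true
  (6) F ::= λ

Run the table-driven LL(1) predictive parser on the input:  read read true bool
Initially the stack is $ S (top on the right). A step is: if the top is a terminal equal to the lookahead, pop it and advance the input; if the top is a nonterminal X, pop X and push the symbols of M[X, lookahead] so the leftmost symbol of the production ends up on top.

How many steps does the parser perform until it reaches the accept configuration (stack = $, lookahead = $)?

step 1: stack=$ S  input=read read true bool $  — expand S ::= H bool
step 2: stack=$ bool H  input=read read true bool $  — expand H ::= read read H true
step 3: stack=$ bool true H read read  input=read read true bool $  — match read
step 4: stack=$ bool true H read  input=read true bool $  — match read
step 5: stack=$ bool true H  input=true bool $  — expand H ::= λ
step 6: stack=$ bool true  input=true bool $  — match true
step 7: stack=$ bool  input=bool $  — match bool
Accept reached after 7 steps.

7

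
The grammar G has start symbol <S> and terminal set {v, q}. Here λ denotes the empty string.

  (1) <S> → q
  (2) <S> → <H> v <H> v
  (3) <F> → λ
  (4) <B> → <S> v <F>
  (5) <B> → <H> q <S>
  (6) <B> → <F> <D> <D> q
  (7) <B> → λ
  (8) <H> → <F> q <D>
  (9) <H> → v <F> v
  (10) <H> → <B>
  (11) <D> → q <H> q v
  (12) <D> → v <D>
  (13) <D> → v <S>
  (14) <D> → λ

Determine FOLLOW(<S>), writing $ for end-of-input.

{$, q, v}

FIRST(<F>): from <F>→λ we get {λ}. So FIRST(<F>) = {λ}.
FIRST(<D>): from <D>→q <H> q v we get {q}; from <D>→v <D> we get {v}; from <D>→v <S> we get {v}; from <D>→λ we get {λ}. So FIRST(<D>) = {λ, q, v}.
FIRST(<S>): from <S>→q we get {q}; from <S>→<H> v <H> v we get {q, v}. So FIRST(<S>) = {q, v}.
FIRST(<B>): from <B>→<S> v <F> we get {q, v}; from <B>→<H> q <S> we get {q, v}; from <B>→<F> <D> <D> q we get {q, v}; from <B>→λ we get {λ}. So FIRST(<B>) = {λ, q, v}.
FIRST(<H>): from <H>→<F> q <D> we get {q}; from <H>→v <F> v we get {v}; from <H>→<B> we get {λ, q, v}. So FIRST(<H>) = {λ, q, v}.
FOLLOW(<S>) includes $ since <S> is the start symbol.
FOLLOW(<H>): in <S>→<H> v <H> v (occurrence 1), <H> is followed by v <H> v with FIRST {v}; in <S>→<H> v <H> v (occurrence 2), <H> is followed by v with FIRST {v}; in <B>→<H> q <S>, <H> is followed by q <S> with FIRST {q}; in <D>→q <H> q v, <H> is followed by q v with FIRST {q}. Thus FOLLOW(<H>) = {q, v}.
FOLLOW(<B>): in <H>→<B>, the suffix after <B> is empty, so FOLLOW(<B>) ⊇ FOLLOW(<H>) = {q, v}. Thus FOLLOW(<B>) = {q, v}.
FOLLOW(<F>): in <B>→<S> v <F>, the suffix after <F> is empty, so FOLLOW(<F>) ⊇ FOLLOW(<B>) = {q, v}; in <B>→<F> <D> <D> q, <F> is followed by <D> <D> q with FIRST {q, v}; in <H>→<F> q <D>, <F> is followed by q <D> with FIRST {q}; in <H>→v <F> v, <F> is followed by v with FIRST {v}. Thus FOLLOW(<F>) = {q, v}.
FOLLOW(<D>): in <B>→<F> <D> <D> q (occurrence 1), <D> is followed by <D> q with FIRST {q, v}; in <B>→<F> <D> <D> q (occurrence 2), <D> is followed by q with FIRST {q}; in <H>→<F> q <D>, the suffix after <D> is empty, so FOLLOW(<D>) ⊇ FOLLOW(<H>) = {q, v}; in <D>→v <D>, the suffix after <D> is empty (adds nothing new). Thus FOLLOW(<D>) = {q, v}.
FOLLOW(<S>): in <B>→<S> v <F>, <S> is followed by v <F> with FIRST {v}; in <B>→<H> q <S>, the suffix after <S> is empty, so FOLLOW(<S>) ⊇ FOLLOW(<B>) = {q, v}; in <D>→v <S>, the suffix after <S> is empty, so FOLLOW(<S>) ⊇ FOLLOW(<D>) = {q, v}. Thus FOLLOW(<S>) = {$, q, v}.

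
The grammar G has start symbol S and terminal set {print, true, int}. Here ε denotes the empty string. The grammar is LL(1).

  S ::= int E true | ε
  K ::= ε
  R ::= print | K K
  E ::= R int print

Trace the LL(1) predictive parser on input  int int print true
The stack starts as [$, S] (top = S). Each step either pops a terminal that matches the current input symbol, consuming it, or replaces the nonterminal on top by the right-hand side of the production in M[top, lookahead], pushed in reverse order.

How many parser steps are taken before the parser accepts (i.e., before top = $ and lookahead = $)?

     Stack                 Input                 Action
  1  $ S                   int int print true $  expand S ::= int E true
  2  $ true E int          int int print true $  match int
  3  $ true E              int print true $      expand E ::= R int print
  4  $ true print int R    int print true $      expand R ::= K K
  5  $ true print int K K  int print true $      expand K ::= ε
  6  $ true print int K    int print true $      expand K ::= ε
  7  $ true print int      int print true $      match int
  8  $ true print          print true $          match print
  9  $ true                true $                match true
Accept reached after 9 steps.

9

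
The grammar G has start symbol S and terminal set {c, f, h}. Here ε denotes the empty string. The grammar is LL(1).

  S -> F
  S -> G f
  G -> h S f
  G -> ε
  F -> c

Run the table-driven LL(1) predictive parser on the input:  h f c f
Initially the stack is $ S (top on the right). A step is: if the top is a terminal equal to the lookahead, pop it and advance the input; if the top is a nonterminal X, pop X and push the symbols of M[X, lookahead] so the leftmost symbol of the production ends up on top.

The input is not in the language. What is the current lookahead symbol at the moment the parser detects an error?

c

     Stack      Input      Action
  1  $ S        h f c f $  expand S -> G f
  2  $ f G      h f c f $  expand G -> h S f
  3  $ f f S h  h f c f $  match h
  4  $ f f S    f c f $    expand S -> G f
  5  $ f f f G  f c f $    expand G -> ε
  6  $ f f f    f c f $    match f
  7  $ f f      c f $      error: top is terminal f but lookahead is c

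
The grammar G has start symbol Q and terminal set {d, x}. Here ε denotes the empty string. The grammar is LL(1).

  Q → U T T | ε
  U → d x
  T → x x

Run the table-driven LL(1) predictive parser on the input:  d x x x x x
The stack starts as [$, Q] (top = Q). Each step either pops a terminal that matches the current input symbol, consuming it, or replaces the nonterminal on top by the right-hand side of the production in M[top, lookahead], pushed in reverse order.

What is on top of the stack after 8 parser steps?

     Stack      Input          Action
  1  $ Q        d x x x x x $  expand Q → U T T
  2  $ T T U    d x x x x x $  expand U → d x
  3  $ T T x d  d x x x x x $  match d
  4  $ T T x    x x x x x $    match x
  5  $ T T      x x x x $      expand T → x x
  6  $ T x x    x x x x $      match x
  7  $ T x      x x x $        match x
  8  $ T        x x $          expand T → x x
Stack after step 8: $ x x (top = x).

x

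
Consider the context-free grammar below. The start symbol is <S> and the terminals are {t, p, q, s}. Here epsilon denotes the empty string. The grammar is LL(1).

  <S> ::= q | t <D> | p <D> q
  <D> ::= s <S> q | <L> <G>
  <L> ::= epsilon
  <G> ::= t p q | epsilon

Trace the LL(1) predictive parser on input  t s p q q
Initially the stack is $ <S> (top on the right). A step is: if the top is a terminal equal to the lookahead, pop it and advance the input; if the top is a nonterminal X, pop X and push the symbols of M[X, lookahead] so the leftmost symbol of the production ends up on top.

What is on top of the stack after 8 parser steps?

<G>

step 1: stack=$ <S>  input=t s p q q $  — expand <S> ::= t <D>
step 2: stack=$ <D> t  input=t s p q q $  — match t
step 3: stack=$ <D>  input=s p q q $  — expand <D> ::= s <S> q
step 4: stack=$ q <S> s  input=s p q q $  — match s
step 5: stack=$ q <S>  input=p q q $  — expand <S> ::= p <D> q
step 6: stack=$ q q <D> p  input=p q q $  — match p
step 7: stack=$ q q <D>  input=q q $  — expand <D> ::= <L> <G>
step 8: stack=$ q q <G> <L>  input=q q $  — expand <L> ::= epsilon
Stack after step 8: $ q q <G> (top = <G>).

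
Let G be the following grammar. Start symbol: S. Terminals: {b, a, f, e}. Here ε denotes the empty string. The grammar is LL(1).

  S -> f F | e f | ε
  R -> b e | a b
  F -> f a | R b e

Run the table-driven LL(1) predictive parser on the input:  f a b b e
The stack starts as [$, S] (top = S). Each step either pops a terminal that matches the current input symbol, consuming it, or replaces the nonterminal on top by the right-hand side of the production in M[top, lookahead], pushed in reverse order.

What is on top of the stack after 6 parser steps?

b

step 1: stack=$ S  input=f a b b e $  — expand S -> f F
step 2: stack=$ F f  input=f a b b e $  — match f
step 3: stack=$ F  input=a b b e $  — expand F -> R b e
step 4: stack=$ e b R  input=a b b e $  — expand R -> a b
step 5: stack=$ e b b a  input=a b b e $  — match a
step 6: stack=$ e b b  input=b b e $  — match b
Stack after step 6: $ e b (top = b).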